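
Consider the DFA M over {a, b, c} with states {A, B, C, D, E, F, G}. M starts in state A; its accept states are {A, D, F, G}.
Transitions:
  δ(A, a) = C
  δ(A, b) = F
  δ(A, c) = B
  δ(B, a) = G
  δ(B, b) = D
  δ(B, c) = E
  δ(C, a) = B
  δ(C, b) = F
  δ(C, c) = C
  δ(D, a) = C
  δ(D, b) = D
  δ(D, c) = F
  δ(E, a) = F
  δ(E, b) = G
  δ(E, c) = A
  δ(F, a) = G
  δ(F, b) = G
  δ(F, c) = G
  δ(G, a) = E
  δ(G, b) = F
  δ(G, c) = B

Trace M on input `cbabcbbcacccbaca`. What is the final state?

A --c--> B
B --b--> D
D --a--> C
C --b--> F
F --c--> G
G --b--> F
F --b--> G
G --c--> B
B --a--> G
G --c--> B
B --c--> E
E --c--> A
A --b--> F
F --a--> G
G --c--> B
B --a--> G

G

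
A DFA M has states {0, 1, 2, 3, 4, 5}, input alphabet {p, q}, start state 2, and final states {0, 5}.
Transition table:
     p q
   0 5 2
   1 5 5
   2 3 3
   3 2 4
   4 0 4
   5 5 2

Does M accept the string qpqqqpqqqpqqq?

rejected

2 --q--> 3
3 --p--> 2
2 --q--> 3
3 --q--> 4
4 --q--> 4
4 --p--> 0
0 --q--> 2
2 --q--> 3
3 --q--> 4
4 --p--> 0
0 --q--> 2
2 --q--> 3
3 --q--> 4
End in state 4, which is not an accepting state.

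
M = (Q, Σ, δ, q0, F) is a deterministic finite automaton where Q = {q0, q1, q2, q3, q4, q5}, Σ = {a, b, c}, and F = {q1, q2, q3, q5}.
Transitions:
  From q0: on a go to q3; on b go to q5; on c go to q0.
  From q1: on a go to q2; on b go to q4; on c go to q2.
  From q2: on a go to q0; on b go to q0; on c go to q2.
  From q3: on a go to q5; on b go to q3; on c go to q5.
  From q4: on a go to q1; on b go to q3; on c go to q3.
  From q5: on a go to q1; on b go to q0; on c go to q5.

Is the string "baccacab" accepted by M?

q0 --b--> q5
q5 --a--> q1
q1 --c--> q2
q2 --c--> q2
q2 --a--> q0
q0 --c--> q0
q0 --a--> q3
q3 --b--> q3
End in state q3, which is an accepting state.

accepted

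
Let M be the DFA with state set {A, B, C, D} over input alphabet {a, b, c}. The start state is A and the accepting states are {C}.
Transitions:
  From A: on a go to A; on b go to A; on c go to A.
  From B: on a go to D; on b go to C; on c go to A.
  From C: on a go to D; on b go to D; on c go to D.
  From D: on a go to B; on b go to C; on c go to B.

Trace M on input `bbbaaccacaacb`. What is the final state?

A

A --b--> A
A --b--> A
A --b--> A
A --a--> A
A --a--> A
A --c--> A
A --c--> A
A --a--> A
A --c--> A
A --a--> A
A --a--> A
A --c--> A
A --b--> A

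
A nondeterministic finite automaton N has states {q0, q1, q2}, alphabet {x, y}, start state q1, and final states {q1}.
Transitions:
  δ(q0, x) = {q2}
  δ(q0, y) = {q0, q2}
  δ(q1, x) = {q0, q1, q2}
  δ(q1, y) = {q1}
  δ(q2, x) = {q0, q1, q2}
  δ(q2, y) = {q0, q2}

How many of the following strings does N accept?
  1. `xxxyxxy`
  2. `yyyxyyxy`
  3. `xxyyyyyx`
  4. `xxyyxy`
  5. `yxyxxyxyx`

5

`xxxyxxy`: accepted
`yyyxyyxy`: accepted
`xxyyyyyx`: accepted
`xxyyxy`: accepted
`yxyxxyxyx`: accepted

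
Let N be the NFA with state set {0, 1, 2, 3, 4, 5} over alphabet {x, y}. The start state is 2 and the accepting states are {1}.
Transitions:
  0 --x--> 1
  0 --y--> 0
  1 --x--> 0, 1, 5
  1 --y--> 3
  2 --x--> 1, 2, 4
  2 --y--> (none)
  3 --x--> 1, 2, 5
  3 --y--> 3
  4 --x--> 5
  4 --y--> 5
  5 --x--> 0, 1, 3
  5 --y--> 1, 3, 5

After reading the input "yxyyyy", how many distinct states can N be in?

0

Start: {2}
read y: {}
The reachable set is empty and stays empty for the remaining 5 symbols.
Final reachable set {} has 0 states.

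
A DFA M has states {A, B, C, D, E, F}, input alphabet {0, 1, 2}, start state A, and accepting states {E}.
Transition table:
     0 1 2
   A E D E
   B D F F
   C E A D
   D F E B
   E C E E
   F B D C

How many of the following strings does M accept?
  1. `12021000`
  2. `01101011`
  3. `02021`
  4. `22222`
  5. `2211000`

3

`12021000`: rejected
`01101011`: accepted
`02021`: accepted
`22222`: accepted
`2211000`: rejected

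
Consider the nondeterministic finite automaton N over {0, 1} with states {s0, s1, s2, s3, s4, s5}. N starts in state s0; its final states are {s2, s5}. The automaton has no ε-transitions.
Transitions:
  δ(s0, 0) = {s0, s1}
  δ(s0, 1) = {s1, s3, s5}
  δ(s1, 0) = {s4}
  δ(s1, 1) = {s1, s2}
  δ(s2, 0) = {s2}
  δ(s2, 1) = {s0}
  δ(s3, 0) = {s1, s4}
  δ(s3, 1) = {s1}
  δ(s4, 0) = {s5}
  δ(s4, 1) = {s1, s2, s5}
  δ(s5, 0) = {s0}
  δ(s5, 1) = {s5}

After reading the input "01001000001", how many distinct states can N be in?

5

Start: {s0}
read 0: {s0, s1}
read 1: {s1, s2, s3, s5}
read 0: {s0, s1, s2, s4}
read 0: {s0, s1, s2, s4, s5}
read 1: {s0, s1, s2, s3, s5}
read 0: {s0, s1, s2, s4}
read 0: {s0, s1, s2, s4, s5}
read 0: {s0, s1, s2, s4, s5}
read 0: {s0, s1, s2, s4, s5}
read 0: {s0, s1, s2, s4, s5}
read 1: {s0, s1, s2, s3, s5}
Final reachable set {s0, s1, s2, s3, s5} has 5 states.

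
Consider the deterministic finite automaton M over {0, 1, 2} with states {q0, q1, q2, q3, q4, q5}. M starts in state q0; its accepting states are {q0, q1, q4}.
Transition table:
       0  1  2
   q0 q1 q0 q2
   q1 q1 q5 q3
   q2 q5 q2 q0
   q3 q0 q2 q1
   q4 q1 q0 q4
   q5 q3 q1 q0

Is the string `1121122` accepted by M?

rejected

q0 --1--> q0
q0 --1--> q0
q0 --2--> q2
q2 --1--> q2
q2 --1--> q2
q2 --2--> q0
q0 --2--> q2
End in state q2, which is not an accepting state.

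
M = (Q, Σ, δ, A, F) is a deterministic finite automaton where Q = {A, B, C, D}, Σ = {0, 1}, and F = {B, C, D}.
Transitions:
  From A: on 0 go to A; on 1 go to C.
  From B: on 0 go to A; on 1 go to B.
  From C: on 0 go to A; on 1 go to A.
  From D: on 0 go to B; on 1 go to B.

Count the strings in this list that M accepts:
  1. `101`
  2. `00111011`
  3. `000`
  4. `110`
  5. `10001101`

`101`: accepted
`00111011`: rejected
`000`: rejected
`110`: rejected
`10001101`: accepted

2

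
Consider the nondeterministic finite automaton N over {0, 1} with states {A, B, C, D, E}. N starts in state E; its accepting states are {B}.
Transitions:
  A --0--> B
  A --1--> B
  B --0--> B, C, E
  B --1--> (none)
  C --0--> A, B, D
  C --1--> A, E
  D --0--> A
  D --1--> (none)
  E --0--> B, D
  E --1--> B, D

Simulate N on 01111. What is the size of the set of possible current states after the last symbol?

Start: {E}
read 0: {B, D}
read 1: {}
The reachable set is empty and stays empty for the remaining 3 symbols.
Final reachable set {} has 0 states.

0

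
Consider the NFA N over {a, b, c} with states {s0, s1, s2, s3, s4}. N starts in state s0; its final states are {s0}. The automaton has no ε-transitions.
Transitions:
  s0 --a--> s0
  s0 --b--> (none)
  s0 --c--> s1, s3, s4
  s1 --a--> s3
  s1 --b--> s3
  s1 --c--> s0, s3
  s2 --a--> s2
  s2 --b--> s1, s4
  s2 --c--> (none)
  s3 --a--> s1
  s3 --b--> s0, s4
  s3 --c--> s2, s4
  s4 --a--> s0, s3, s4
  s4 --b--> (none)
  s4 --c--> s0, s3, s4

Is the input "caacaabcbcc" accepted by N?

Start: {s0}
read c: {s1, s3, s4}
read a: {s0, s1, s3, s4}
read a: {s0, s1, s3, s4}
read c: {s0, s1, s2, s3, s4}
read a: {s0, s1, s2, s3, s4}
read a: {s0, s1, s2, s3, s4}
read b: {s0, s1, s3, s4}
read c: {s0, s1, s2, s3, s4}
read b: {s0, s1, s3, s4}
read c: {s0, s1, s2, s3, s4}
read c: {s0, s1, s2, s3, s4}
Reachable ∩ accepting = {s0} — nonempty.

accepted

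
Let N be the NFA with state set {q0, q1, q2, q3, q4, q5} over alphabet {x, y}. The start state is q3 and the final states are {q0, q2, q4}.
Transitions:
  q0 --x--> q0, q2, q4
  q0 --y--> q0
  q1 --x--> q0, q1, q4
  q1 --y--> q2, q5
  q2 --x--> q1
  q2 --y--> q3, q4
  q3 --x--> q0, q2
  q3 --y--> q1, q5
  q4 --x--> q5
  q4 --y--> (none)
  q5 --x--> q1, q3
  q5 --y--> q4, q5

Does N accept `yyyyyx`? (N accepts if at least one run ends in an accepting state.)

rejected

Start: {q3}
read y: {q1, q5}
read y: {q2, q4, q5}
read y: {q3, q4, q5}
read y: {q1, q4, q5}
read y: {q2, q4, q5}
read x: {q1, q3, q5}
Reachable ∩ accepting = {} — empty.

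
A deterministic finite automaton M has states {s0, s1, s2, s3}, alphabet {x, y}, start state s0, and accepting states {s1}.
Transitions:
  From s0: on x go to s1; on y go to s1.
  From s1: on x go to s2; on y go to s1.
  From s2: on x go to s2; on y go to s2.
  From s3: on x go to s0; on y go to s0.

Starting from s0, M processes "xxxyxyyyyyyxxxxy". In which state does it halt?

s0 --x--> s1
s1 --x--> s2
s2 --x--> s2
s2 --y--> s2
s2 --x--> s2
s2 --y--> s2
s2 --y--> s2
s2 --y--> s2
s2 --y--> s2
s2 --y--> s2
s2 --y--> s2
s2 --x--> s2
s2 --x--> s2
s2 --x--> s2
s2 --x--> s2
s2 --y--> s2

s2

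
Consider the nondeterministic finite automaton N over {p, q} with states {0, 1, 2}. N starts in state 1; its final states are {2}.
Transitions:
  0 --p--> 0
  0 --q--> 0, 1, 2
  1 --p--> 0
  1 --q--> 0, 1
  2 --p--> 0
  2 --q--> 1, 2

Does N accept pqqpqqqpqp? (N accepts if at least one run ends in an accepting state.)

Start: {1}
read p: {0}
read q: {0, 1, 2}
read q: {0, 1, 2}
read p: {0}
read q: {0, 1, 2}
read q: {0, 1, 2}
read q: {0, 1, 2}
read p: {0}
read q: {0, 1, 2}
read p: {0}
Reachable ∩ accepting = {} — empty.

rejected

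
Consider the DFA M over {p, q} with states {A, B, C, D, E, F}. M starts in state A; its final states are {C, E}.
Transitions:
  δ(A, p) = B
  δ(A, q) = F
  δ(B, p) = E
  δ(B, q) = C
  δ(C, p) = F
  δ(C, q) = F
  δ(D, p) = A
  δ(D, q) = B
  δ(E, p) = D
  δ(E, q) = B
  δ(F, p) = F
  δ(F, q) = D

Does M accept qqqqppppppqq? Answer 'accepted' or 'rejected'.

A --q--> F
F --q--> D
D --q--> B
B --q--> C
C --p--> F
F --p--> F
F --p--> F
F --p--> F
F --p--> F
F --p--> F
F --q--> D
D --q--> B
End in state B, which is not an accepting state.

rejected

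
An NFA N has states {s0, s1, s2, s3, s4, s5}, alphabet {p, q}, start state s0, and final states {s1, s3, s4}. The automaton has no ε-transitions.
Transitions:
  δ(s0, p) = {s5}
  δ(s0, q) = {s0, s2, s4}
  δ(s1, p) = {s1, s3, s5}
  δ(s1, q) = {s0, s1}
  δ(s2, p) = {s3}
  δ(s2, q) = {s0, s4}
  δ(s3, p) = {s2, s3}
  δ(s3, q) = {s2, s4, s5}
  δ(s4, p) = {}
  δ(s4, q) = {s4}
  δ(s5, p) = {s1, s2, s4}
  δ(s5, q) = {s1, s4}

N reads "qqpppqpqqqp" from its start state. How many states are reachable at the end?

Start: {s0}
read q: {s0, s2, s4}
read q: {s0, s2, s4}
read p: {s3, s5}
read p: {s1, s2, s3, s4}
read p: {s1, s2, s3, s5}
read q: {s0, s1, s2, s4, s5}
read p: {s1, s2, s3, s4, s5}
read q: {s0, s1, s2, s4, s5}
read q: {s0, s1, s2, s4}
read q: {s0, s1, s2, s4}
read p: {s1, s3, s5}
Final reachable set {s1, s3, s5} has 3 states.

3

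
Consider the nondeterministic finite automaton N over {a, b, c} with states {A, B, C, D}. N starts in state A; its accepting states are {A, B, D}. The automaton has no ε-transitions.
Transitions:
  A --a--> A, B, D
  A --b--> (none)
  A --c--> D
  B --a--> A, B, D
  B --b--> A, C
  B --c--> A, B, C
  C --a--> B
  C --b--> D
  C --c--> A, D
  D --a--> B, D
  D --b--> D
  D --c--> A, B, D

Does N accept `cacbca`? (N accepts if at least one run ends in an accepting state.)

accepted

Start: {A}
read c: {D}
read a: {B, D}
read c: {A, B, C, D}
read b: {A, C, D}
read c: {A, B, D}
read a: {A, B, D}
Reachable ∩ accepting = {A, B, D} — nonempty.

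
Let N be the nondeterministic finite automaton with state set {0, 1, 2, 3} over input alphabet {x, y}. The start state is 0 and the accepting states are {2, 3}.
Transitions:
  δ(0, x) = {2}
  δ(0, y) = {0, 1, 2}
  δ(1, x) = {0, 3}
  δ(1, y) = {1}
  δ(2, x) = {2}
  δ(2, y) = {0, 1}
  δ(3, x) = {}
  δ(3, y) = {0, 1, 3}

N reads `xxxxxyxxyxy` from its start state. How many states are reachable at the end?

Start: {0}
read x: {2}
read x: {2}
read x: {2}
read x: {2}
read x: {2}
read y: {0, 1}
read x: {0, 2, 3}
read x: {2}
read y: {0, 1}
read x: {0, 2, 3}
read y: {0, 1, 2, 3}
Final reachable set {0, 1, 2, 3} has 4 states.

4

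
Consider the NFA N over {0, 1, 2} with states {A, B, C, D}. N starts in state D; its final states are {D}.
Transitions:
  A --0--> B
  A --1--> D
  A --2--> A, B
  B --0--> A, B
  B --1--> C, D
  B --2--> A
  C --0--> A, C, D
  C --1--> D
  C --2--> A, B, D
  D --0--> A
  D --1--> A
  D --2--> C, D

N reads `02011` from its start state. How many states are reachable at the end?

2

Start: {D}
read 0: {A}
read 2: {A, B}
read 0: {A, B}
read 1: {C, D}
read 1: {A, D}
Final reachable set {A, D} has 2 states.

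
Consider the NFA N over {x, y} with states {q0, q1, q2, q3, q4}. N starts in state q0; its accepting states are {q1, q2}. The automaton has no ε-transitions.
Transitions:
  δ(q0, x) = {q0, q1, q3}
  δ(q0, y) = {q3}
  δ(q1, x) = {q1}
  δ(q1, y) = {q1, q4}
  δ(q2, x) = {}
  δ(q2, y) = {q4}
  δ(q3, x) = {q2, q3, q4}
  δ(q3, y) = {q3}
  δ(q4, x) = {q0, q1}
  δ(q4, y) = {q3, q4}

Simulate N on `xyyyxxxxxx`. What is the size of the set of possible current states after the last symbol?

Start: {q0}
read x: {q0, q1, q3}
read y: {q1, q3, q4}
read y: {q1, q3, q4}
read y: {q1, q3, q4}
read x: {q0, q1, q2, q3, q4}
read x: {q0, q1, q2, q3, q4}
read x: {q0, q1, q2, q3, q4}
read x: {q0, q1, q2, q3, q4}
read x: {q0, q1, q2, q3, q4}
read x: {q0, q1, q2, q3, q4}
Final reachable set {q0, q1, q2, q3, q4} has 5 states.

5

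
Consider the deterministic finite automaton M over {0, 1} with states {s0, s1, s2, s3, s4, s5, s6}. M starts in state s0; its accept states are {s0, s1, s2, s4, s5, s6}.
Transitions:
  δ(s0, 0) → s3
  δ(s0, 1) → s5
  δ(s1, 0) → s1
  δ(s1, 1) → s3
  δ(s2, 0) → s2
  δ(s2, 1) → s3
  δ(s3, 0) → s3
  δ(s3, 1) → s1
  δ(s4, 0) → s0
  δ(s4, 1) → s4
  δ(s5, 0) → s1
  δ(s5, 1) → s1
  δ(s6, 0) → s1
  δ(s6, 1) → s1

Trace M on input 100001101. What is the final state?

s3

s0 --1--> s5
s5 --0--> s1
s1 --0--> s1
s1 --0--> s1
s1 --0--> s1
s1 --1--> s3
s3 --1--> s1
s1 --0--> s1
s1 --1--> s3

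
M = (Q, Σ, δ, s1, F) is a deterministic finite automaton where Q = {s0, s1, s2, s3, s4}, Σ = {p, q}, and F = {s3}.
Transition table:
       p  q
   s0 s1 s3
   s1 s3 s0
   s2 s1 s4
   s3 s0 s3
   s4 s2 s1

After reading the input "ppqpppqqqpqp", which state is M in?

s1 --p--> s3
s3 --p--> s0
s0 --q--> s3
s3 --p--> s0
s0 --p--> s1
s1 --p--> s3
s3 --q--> s3
s3 --q--> s3
s3 --q--> s3
s3 --p--> s0
s0 --q--> s3
s3 --p--> s0

s0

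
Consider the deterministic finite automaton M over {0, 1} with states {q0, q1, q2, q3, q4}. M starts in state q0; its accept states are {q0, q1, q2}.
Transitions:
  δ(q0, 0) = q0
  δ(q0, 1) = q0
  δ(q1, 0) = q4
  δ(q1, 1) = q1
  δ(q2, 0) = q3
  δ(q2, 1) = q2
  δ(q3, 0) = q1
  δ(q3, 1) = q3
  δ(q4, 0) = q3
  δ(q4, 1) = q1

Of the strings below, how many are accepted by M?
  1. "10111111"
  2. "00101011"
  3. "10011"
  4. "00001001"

"10111111": accepted
"00101011": accepted
"10011": accepted
"00001001": accepted

4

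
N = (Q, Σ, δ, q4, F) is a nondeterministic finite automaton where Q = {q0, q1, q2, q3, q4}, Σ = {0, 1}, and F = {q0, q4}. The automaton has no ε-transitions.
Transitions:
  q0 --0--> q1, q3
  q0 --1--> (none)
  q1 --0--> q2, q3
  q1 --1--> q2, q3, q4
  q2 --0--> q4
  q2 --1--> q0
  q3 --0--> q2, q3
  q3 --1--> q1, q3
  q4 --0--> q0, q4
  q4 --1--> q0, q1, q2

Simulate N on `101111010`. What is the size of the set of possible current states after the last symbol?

5

Start: {q4}
read 1: {q0, q1, q2}
read 0: {q1, q2, q3, q4}
read 1: {q0, q1, q2, q3, q4}
read 1: {q0, q1, q2, q3, q4}
read 1: {q0, q1, q2, q3, q4}
read 1: {q0, q1, q2, q3, q4}
read 0: {q0, q1, q2, q3, q4}
read 1: {q0, q1, q2, q3, q4}
read 0: {q0, q1, q2, q3, q4}
Final reachable set {q0, q1, q2, q3, q4} has 5 states.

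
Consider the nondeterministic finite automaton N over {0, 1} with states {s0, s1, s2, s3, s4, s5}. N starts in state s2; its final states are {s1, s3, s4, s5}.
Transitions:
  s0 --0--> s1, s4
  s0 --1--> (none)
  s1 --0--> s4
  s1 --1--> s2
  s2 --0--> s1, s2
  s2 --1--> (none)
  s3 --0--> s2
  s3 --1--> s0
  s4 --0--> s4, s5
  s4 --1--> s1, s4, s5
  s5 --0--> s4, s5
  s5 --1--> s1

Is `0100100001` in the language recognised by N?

accepted

Start: {s2}
read 0: {s1, s2}
read 1: {s2}
read 0: {s1, s2}
read 0: {s1, s2, s4}
read 1: {s1, s2, s4, s5}
read 0: {s1, s2, s4, s5}
read 0: {s1, s2, s4, s5}
read 0: {s1, s2, s4, s5}
read 0: {s1, s2, s4, s5}
read 1: {s1, s2, s4, s5}
Reachable ∩ accepting = {s1, s4, s5} — nonempty.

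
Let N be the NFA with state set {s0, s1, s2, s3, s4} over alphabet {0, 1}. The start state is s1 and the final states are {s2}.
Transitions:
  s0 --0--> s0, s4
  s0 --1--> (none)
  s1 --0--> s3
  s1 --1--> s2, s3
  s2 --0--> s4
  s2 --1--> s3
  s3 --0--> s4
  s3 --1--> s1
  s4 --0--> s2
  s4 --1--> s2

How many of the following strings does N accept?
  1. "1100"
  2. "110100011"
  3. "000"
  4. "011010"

"1100": accepted
"110100011": rejected
"000": accepted
"011010": rejected

2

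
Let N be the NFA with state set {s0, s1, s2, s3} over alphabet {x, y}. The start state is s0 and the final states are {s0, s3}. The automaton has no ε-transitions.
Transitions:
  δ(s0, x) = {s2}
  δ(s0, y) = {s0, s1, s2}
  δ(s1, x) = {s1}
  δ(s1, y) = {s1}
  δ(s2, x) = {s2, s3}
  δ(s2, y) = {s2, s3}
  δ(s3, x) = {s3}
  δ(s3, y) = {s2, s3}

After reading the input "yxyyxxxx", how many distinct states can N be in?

3

Start: {s0}
read y: {s0, s1, s2}
read x: {s1, s2, s3}
read y: {s1, s2, s3}
read y: {s1, s2, s3}
read x: {s1, s2, s3}
read x: {s1, s2, s3}
read x: {s1, s2, s3}
read x: {s1, s2, s3}
Final reachable set {s1, s2, s3} has 3 states.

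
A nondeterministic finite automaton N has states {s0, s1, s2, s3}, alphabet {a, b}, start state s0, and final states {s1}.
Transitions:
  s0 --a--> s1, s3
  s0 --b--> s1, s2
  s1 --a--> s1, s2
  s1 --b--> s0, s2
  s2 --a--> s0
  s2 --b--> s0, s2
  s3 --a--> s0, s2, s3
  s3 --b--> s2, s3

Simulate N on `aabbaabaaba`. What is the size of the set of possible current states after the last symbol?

Start: {s0}
read a: {s1, s3}
read a: {s0, s1, s2, s3}
read b: {s0, s1, s2, s3}
read b: {s0, s1, s2, s3}
read a: {s0, s1, s2, s3}
read a: {s0, s1, s2, s3}
read b: {s0, s1, s2, s3}
read a: {s0, s1, s2, s3}
read a: {s0, s1, s2, s3}
read b: {s0, s1, s2, s3}
read a: {s0, s1, s2, s3}
Final reachable set {s0, s1, s2, s3} has 4 states.

4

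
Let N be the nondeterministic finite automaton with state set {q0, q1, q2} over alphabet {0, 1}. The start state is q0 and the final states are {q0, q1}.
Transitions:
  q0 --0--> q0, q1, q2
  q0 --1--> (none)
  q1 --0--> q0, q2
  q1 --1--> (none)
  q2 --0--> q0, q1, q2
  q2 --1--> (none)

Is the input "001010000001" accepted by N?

Start: {q0}
read 0: {q0, q1, q2}
read 0: {q0, q1, q2}
read 1: {}
The reachable set is empty and stays empty for the remaining 9 symbols.
Reachable ∩ accepting = {} — empty.

rejected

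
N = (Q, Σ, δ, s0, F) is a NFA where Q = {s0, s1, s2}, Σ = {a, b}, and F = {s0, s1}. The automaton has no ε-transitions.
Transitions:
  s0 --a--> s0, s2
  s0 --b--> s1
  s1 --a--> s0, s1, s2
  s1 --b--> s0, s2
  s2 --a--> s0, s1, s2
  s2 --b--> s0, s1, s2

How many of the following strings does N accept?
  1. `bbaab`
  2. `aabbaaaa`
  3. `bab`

`bbaab`: accepted
`aabbaaaa`: accepted
`bab`: accepted

3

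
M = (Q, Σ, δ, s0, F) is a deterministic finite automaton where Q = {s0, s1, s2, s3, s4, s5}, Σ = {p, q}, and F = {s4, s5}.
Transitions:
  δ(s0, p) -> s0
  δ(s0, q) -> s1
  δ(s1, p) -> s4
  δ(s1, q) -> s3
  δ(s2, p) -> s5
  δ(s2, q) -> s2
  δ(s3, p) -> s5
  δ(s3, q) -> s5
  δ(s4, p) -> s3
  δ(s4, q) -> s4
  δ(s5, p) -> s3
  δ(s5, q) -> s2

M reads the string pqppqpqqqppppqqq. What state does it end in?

s2

s0 --p--> s0
s0 --q--> s1
s1 --p--> s4
s4 --p--> s3
s3 --q--> s5
s5 --p--> s3
s3 --q--> s5
s5 --q--> s2
s2 --q--> s2
s2 --p--> s5
s5 --p--> s3
s3 --p--> s5
s5 --p--> s3
s3 --q--> s5
s5 --q--> s2
s2 --q--> s2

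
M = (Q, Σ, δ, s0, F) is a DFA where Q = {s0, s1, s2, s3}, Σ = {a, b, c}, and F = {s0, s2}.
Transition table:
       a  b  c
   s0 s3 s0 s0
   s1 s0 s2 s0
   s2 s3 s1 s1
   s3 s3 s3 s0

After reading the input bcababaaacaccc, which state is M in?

s0

s0 --b--> s0
s0 --c--> s0
s0 --a--> s3
s3 --b--> s3
s3 --a--> s3
s3 --b--> s3
s3 --a--> s3
s3 --a--> s3
s3 --a--> s3
s3 --c--> s0
s0 --a--> s3
s3 --c--> s0
s0 --c--> s0
s0 --c--> s0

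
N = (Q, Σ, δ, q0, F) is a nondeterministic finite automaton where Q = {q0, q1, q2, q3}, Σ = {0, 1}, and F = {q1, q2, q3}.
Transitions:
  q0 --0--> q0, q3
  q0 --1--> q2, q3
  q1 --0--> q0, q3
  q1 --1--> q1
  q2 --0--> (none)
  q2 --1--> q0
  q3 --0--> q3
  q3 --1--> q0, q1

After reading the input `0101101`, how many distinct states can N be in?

4

Start: {q0}
read 0: {q0, q3}
read 1: {q0, q1, q2, q3}
read 0: {q0, q3}
read 1: {q0, q1, q2, q3}
read 1: {q0, q1, q2, q3}
read 0: {q0, q3}
read 1: {q0, q1, q2, q3}
Final reachable set {q0, q1, q2, q3} has 4 states.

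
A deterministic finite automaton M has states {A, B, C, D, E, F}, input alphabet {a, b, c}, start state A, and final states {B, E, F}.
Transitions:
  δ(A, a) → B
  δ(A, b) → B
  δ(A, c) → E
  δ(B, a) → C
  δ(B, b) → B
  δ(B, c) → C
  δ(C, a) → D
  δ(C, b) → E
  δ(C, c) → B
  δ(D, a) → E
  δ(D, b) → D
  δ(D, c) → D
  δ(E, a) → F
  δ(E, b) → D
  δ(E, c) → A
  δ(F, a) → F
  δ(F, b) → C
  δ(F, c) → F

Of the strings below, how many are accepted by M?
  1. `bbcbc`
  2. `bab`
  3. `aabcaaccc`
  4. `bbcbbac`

`bbcbc`: rejected
`bab`: accepted
`aabcaaccc`: accepted
`bbcbbac`: rejected

2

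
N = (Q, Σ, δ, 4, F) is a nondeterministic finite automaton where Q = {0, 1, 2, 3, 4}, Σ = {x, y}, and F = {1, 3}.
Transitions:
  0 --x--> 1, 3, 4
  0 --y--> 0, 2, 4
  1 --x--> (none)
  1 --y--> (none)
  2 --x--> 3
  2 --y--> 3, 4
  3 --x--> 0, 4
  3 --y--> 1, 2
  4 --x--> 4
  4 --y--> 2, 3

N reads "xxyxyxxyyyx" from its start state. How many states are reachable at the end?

Start: {4}
read x: {4}
read x: {4}
read y: {2, 3}
read x: {0, 3, 4}
read y: {0, 1, 2, 3, 4}
read x: {0, 1, 3, 4}
read x: {0, 1, 3, 4}
read y: {0, 1, 2, 3, 4}
read y: {0, 1, 2, 3, 4}
read y: {0, 1, 2, 3, 4}
read x: {0, 1, 3, 4}
Final reachable set {0, 1, 3, 4} has 4 states.

4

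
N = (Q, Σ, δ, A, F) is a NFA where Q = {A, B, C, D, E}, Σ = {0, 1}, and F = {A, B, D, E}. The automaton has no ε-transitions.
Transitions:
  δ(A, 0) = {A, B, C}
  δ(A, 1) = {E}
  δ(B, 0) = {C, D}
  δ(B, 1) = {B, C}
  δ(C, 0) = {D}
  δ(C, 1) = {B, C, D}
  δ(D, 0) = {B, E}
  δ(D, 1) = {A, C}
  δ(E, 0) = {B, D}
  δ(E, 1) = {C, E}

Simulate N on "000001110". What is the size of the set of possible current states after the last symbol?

Start: {A}
read 0: {A, B, C}
read 0: {A, B, C, D}
read 0: {A, B, C, D, E}
read 0: {A, B, C, D, E}
read 0: {A, B, C, D, E}
read 1: {A, B, C, D, E}
read 1: {A, B, C, D, E}
read 1: {A, B, C, D, E}
read 0: {A, B, C, D, E}
Final reachable set {A, B, C, D, E} has 5 states.

5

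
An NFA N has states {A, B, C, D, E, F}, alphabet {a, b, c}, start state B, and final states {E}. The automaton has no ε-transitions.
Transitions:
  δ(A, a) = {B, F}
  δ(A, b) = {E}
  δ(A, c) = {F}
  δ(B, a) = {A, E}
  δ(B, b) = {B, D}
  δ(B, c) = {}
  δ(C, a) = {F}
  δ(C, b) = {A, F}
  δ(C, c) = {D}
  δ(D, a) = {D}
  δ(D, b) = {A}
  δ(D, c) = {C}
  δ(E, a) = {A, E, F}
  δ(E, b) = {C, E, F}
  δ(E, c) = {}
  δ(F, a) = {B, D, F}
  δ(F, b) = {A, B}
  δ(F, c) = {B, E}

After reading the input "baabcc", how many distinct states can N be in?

Start: {B}
read b: {B, D}
read a: {A, D, E}
read a: {A, B, D, E, F}
read b: {A, B, C, D, E, F}
read c: {B, C, D, E, F}
read c: {B, C, D, E}
Final reachable set {B, C, D, E} has 4 states.

4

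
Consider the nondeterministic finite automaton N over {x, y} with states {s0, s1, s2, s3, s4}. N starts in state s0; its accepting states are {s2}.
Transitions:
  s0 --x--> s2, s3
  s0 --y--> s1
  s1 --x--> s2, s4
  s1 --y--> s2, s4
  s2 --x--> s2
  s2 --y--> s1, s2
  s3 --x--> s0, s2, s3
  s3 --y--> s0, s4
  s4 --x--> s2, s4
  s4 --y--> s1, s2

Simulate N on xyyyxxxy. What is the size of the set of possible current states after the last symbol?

Start: {s0}
read x: {s2, s3}
read y: {s0, s1, s2, s4}
read y: {s1, s2, s4}
read y: {s1, s2, s4}
read x: {s2, s4}
read x: {s2, s4}
read x: {s2, s4}
read y: {s1, s2}
Final reachable set {s1, s2} has 2 states.

2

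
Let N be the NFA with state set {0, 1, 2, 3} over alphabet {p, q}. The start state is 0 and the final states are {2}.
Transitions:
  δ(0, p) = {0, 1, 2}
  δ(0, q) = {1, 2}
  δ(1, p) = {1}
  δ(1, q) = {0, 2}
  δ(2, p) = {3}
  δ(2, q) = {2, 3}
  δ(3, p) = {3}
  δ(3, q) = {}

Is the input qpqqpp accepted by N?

Start: {0}
read q: {1, 2}
read p: {1, 3}
read q: {0, 2}
read q: {1, 2, 3}
read p: {1, 3}
read p: {1, 3}
Reachable ∩ accepting = {} — empty.

rejected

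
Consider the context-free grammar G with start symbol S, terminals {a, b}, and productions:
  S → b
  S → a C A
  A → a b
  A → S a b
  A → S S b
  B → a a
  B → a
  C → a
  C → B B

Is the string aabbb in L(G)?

S ⇒ aCA ⇒ aaA ⇒ aaSSb ⇒ aabSb ⇒ aabbb

yes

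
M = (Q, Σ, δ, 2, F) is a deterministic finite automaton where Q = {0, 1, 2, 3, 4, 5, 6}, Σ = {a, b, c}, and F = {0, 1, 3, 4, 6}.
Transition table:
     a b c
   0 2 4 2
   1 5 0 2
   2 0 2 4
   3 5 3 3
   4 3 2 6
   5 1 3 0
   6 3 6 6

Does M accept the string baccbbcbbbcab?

accepted

2 --b--> 2
2 --a--> 0
0 --c--> 2
2 --c--> 4
4 --b--> 2
2 --b--> 2
2 --c--> 4
4 --b--> 2
2 --b--> 2
2 --b--> 2
2 --c--> 4
4 --a--> 3
3 --b--> 3
End in state 3, which is an accepting state.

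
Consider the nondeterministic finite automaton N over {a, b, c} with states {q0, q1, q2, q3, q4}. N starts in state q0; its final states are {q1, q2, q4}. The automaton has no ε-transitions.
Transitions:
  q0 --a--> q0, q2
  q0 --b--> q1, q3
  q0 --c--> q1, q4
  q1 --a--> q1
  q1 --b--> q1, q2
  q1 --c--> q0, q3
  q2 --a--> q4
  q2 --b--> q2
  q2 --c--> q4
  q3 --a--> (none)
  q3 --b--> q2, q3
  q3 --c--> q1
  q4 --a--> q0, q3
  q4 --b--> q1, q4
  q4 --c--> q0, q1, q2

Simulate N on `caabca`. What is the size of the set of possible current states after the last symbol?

4

Start: {q0}
read c: {q1, q4}
read a: {q0, q1, q3}
read a: {q0, q1, q2}
read b: {q1, q2, q3}
read c: {q0, q1, q3, q4}
read a: {q0, q1, q2, q3}
Final reachable set {q0, q1, q2, q3} has 4 states.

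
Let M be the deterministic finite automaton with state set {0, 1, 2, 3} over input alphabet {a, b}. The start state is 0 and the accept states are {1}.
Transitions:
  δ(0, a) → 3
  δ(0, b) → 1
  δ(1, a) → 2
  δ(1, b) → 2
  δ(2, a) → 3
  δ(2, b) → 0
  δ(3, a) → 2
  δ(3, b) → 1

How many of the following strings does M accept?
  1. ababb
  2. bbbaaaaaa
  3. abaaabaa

ababb: accepted
bbbaaaaaa: rejected
abaaabaa: rejected

1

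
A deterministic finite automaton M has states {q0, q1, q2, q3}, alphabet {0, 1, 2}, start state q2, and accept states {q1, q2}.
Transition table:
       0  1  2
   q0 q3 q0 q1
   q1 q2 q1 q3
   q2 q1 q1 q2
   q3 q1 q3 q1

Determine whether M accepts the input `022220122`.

accepted

q2 --0--> q1
q1 --2--> q3
q3 --2--> q1
q1 --2--> q3
q3 --2--> q1
q1 --0--> q2
q2 --1--> q1
q1 --2--> q3
q3 --2--> q1
End in state q1, which is an accepting state.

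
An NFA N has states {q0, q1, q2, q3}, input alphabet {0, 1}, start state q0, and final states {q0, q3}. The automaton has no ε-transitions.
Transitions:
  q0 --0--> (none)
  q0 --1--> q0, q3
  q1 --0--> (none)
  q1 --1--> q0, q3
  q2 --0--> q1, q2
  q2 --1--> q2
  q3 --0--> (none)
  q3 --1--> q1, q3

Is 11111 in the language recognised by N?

Start: {q0}
read 1: {q0, q3}
read 1: {q0, q1, q3}
read 1: {q0, q1, q3}
read 1: {q0, q1, q3}
read 1: {q0, q1, q3}
Reachable ∩ accepting = {q0, q3} — nonempty.

accepted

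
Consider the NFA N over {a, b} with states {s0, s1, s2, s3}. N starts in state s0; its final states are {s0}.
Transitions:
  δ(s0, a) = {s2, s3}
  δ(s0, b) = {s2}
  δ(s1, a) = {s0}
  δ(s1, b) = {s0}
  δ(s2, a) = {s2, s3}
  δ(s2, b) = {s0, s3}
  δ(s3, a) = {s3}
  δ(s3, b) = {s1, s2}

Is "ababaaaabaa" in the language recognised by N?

Start: {s0}
read a: {s2, s3}
read b: {s0, s1, s2, s3}
read a: {s0, s2, s3}
read b: {s0, s1, s2, s3}
read a: {s0, s2, s3}
read a: {s2, s3}
read a: {s2, s3}
read a: {s2, s3}
read b: {s0, s1, s2, s3}
read a: {s0, s2, s3}
read a: {s2, s3}
Reachable ∩ accepting = {} — empty.

rejected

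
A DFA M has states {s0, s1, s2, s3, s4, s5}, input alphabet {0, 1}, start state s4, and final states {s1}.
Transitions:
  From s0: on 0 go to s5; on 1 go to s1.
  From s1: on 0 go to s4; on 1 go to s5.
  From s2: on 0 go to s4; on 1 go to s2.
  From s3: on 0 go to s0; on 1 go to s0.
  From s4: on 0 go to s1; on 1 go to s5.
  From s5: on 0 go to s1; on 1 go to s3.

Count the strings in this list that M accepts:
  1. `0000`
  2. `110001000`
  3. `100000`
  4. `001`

`0000`: rejected
`110001000`: accepted
`100000`: accepted
`001`: rejected

2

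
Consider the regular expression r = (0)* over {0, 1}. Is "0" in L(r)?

yes

Split into 1 piece 0; each matches 0.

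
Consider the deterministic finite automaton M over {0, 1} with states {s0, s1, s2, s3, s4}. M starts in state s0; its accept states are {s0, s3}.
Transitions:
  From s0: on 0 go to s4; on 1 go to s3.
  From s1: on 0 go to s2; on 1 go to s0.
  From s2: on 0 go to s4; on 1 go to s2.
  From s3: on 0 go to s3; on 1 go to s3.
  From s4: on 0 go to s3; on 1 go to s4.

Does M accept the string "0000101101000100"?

s0 --0--> s4
s4 --0--> s3
s3 --0--> s3
s3 --0--> s3
s3 --1--> s3
s3 --0--> s3
s3 --1--> s3
s3 --1--> s3
s3 --0--> s3
s3 --1--> s3
s3 --0--> s3
s3 --0--> s3
s3 --0--> s3
s3 --1--> s3
s3 --0--> s3
s3 --0--> s3
End in state s3, which is an accepting state.

accepted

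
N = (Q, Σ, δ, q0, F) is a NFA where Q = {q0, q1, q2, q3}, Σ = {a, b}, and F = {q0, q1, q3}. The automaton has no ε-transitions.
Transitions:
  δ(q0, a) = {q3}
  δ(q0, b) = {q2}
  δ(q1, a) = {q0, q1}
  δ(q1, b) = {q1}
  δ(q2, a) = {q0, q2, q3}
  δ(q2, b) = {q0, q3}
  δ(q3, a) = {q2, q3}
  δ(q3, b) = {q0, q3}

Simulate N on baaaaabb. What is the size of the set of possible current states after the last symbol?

3

Start: {q0}
read b: {q2}
read a: {q0, q2, q3}
read a: {q0, q2, q3}
read a: {q0, q2, q3}
read a: {q0, q2, q3}
read a: {q0, q2, q3}
read b: {q0, q2, q3}
read b: {q0, q2, q3}
Final reachable set {q0, q2, q3} has 3 states.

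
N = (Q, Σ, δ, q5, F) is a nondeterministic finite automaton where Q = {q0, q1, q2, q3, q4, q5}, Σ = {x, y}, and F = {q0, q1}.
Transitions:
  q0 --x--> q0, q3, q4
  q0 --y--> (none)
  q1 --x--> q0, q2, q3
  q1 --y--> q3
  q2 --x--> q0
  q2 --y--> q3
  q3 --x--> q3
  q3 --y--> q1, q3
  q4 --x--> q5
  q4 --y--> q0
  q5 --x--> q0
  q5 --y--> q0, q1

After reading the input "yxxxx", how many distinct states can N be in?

Start: {q5}
read y: {q0, q1}
read x: {q0, q2, q3, q4}
read x: {q0, q3, q4, q5}
read x: {q0, q3, q4, q5}
read x: {q0, q3, q4, q5}
Final reachable set {q0, q3, q4, q5} has 4 states.

4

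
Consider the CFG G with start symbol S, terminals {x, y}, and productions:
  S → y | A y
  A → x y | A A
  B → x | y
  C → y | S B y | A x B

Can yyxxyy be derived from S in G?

no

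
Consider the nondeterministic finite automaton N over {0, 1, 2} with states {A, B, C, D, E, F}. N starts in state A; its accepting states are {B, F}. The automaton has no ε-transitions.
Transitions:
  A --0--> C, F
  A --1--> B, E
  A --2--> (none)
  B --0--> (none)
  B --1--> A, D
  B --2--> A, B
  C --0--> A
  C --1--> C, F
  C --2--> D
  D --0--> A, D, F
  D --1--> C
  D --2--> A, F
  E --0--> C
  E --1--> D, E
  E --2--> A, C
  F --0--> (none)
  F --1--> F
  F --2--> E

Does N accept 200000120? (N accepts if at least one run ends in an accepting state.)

rejected

Start: {A}
read 2: {}
The reachable set is empty and stays empty for the remaining 8 symbols.
Reachable ∩ accepting = {} — empty.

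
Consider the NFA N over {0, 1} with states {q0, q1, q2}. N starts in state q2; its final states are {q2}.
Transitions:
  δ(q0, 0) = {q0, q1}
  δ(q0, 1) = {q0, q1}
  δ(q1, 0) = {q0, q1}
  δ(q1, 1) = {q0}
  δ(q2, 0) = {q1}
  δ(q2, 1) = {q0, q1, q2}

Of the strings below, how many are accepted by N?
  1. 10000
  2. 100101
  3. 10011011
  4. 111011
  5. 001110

0

10000: rejected
100101: rejected
10011011: rejected
111011: rejected
001110: rejected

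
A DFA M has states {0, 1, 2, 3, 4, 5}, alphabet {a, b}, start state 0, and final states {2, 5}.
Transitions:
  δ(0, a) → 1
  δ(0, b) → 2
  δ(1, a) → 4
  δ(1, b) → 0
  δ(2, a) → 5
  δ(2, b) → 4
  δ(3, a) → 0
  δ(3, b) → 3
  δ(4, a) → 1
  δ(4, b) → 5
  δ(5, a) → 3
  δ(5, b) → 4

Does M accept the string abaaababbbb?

0 --a--> 1
1 --b--> 0
0 --a--> 1
1 --a--> 4
4 --a--> 1
1 --b--> 0
0 --a--> 1
1 --b--> 0
0 --b--> 2
2 --b--> 4
4 --b--> 5
End in state 5, which is an accepting state.

accepted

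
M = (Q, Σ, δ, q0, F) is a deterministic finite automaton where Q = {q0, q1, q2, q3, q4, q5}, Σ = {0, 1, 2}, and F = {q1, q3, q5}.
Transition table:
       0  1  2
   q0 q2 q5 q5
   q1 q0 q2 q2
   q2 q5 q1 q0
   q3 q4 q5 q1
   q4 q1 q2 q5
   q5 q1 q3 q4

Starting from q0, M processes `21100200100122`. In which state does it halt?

q5

q0 --2--> q5
q5 --1--> q3
q3 --1--> q5
q5 --0--> q1
q1 --0--> q0
q0 --2--> q5
q5 --0--> q1
q1 --0--> q0
q0 --1--> q5
q5 --0--> q1
q1 --0--> q0
q0 --1--> q5
q5 --2--> q4
q4 --2--> q5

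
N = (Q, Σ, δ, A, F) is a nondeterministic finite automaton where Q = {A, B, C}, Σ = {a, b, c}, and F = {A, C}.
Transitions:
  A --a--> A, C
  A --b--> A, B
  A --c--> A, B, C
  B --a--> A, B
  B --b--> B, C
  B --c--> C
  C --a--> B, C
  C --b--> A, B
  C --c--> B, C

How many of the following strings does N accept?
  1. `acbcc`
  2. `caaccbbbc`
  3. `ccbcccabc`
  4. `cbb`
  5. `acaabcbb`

`acbcc`: accepted
`caaccbbbc`: accepted
`ccbcccabc`: accepted
`cbb`: accepted
`acaabcbb`: accepted

5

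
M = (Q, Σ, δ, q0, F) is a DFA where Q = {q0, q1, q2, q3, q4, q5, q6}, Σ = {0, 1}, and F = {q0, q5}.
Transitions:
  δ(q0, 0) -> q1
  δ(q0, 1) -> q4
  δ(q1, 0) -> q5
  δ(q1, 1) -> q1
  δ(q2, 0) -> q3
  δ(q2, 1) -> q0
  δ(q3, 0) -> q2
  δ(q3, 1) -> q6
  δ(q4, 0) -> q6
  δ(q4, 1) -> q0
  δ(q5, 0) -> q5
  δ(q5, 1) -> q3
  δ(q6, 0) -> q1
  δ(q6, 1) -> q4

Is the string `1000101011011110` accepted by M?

rejected

q0 --1--> q4
q4 --0--> q6
q6 --0--> q1
q1 --0--> q5
q5 --1--> q3
q3 --0--> q2
q2 --1--> q0
q0 --0--> q1
q1 --1--> q1
q1 --1--> q1
q1 --0--> q5
q5 --1--> q3
q3 --1--> q6
q6 --1--> q4
q4 --1--> q0
q0 --0--> q1
End in state q1, which is not an accepting state.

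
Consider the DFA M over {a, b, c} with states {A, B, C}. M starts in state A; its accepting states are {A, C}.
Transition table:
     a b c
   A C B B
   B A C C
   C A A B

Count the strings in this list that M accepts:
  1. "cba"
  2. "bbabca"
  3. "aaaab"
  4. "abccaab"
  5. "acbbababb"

3

"cba": accepted
"bbabca": accepted
"aaaab": rejected
"abccaab": accepted
"acbbababb": rejected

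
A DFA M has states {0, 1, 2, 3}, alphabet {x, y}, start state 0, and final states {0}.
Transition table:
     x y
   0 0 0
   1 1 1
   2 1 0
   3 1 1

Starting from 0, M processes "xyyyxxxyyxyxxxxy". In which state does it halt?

0

0 --x--> 0
0 --y--> 0
0 --y--> 0
0 --y--> 0
0 --x--> 0
0 --x--> 0
0 --x--> 0
0 --y--> 0
0 --y--> 0
0 --x--> 0
0 --y--> 0
0 --x--> 0
0 --x--> 0
0 --x--> 0
0 --x--> 0
0 --y--> 0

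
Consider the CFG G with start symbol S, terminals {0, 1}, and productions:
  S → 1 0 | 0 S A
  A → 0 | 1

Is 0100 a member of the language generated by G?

S ⇒ 0SA ⇒ 010A ⇒ 0100

yes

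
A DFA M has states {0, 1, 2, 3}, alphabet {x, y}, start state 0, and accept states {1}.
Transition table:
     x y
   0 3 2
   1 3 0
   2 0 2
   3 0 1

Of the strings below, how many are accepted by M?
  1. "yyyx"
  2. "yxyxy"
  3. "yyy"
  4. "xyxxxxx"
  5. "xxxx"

"yyyx": rejected
"yxyxy": rejected
"yyy": rejected
"xyxxxxx": rejected
"xxxx": rejected

0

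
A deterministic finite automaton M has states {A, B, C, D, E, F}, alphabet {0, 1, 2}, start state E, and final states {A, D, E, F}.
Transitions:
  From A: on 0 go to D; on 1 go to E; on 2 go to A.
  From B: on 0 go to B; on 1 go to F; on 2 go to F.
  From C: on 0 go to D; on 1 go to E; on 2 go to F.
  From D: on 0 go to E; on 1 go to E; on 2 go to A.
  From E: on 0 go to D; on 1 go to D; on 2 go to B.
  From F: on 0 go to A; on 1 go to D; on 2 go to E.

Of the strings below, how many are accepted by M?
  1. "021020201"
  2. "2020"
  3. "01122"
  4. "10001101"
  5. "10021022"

"021020201": accepted
"2020": accepted
"01122": accepted
"10001101": accepted
"10021022": accepted

5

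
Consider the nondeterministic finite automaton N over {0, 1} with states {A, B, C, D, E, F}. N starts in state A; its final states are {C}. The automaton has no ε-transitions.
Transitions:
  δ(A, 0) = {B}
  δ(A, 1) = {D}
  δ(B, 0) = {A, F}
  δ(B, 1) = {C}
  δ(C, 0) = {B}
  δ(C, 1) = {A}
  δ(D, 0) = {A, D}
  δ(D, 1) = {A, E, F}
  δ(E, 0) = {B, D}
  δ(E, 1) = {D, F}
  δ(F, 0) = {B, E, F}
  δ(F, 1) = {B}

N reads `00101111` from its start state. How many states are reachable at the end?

Start: {A}
read 0: {B}
read 0: {A, F}
read 1: {B, D}
read 0: {A, D, F}
read 1: {A, B, D, E, F}
read 1: {A, B, C, D, E, F}
read 1: {A, B, C, D, E, F}
read 1: {A, B, C, D, E, F}
Final reachable set {A, B, C, D, E, F} has 6 states.

6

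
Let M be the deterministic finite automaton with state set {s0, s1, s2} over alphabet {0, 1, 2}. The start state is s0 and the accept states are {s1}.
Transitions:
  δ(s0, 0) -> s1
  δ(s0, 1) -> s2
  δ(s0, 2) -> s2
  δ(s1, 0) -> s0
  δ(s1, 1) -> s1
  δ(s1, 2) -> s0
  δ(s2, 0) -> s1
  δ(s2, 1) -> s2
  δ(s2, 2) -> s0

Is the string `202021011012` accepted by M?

rejected

s0 --2--> s2
s2 --0--> s1
s1 --2--> s0
s0 --0--> s1
s1 --2--> s0
s0 --1--> s2
s2 --0--> s1
s1 --1--> s1
s1 --1--> s1
s1 --0--> s0
s0 --1--> s2
s2 --2--> s0
End in state s0, which is not an accepting state.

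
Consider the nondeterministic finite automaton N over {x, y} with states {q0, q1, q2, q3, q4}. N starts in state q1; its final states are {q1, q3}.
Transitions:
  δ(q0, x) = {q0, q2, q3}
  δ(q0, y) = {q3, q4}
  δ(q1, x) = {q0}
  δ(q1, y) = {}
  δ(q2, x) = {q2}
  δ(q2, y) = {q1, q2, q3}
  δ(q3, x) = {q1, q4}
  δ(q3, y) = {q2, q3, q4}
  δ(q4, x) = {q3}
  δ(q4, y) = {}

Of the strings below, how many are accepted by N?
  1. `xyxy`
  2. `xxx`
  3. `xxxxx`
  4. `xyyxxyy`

4

`xyxy`: accepted
`xxx`: accepted
`xxxxx`: accepted
`xyyxxyy`: accepted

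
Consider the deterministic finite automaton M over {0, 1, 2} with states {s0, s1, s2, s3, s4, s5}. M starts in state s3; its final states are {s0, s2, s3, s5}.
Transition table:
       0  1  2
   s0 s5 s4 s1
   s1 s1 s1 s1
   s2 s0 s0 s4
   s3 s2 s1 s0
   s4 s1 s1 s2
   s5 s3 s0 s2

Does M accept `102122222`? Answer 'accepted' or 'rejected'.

rejected

s3 --1--> s1
s1 --0--> s1
s1 --2--> s1
s1 --1--> s1
s1 --2--> s1
s1 --2--> s1
s1 --2--> s1
s1 --2--> s1
s1 --2--> s1
End in state s1, which is not an accepting state.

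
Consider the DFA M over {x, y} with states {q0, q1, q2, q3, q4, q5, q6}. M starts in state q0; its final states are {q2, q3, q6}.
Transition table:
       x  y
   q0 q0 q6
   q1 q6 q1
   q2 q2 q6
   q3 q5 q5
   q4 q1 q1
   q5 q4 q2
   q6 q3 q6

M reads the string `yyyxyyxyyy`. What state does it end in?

q6

q0 --y--> q6
q6 --y--> q6
q6 --y--> q6
q6 --x--> q3
q3 --y--> q5
q5 --y--> q2
q2 --x--> q2
q2 --y--> q6
q6 --y--> q6
q6 --y--> q6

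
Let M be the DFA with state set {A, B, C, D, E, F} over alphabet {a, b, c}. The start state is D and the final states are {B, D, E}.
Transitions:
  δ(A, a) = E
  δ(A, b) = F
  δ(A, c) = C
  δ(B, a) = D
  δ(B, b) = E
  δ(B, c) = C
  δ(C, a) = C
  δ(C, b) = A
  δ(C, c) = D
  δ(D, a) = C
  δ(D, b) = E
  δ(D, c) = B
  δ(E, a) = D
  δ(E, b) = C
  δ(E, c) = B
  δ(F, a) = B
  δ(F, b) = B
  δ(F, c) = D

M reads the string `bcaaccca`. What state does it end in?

D --b--> E
E --c--> B
B --a--> D
D --a--> C
C --c--> D
D --c--> B
B --c--> C
C --a--> C

C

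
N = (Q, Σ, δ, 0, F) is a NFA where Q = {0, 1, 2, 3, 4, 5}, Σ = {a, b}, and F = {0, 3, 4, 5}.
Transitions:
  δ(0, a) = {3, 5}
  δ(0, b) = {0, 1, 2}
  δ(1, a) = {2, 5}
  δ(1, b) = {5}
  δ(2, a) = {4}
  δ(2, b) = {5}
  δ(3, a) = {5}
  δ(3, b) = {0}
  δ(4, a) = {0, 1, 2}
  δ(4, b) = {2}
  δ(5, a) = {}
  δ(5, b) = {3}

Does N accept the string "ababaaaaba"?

Start: {0}
read a: {3, 5}
read b: {0, 3}
read a: {3, 5}
read b: {0, 3}
read a: {3, 5}
read a: {5}
read a: {}
The reachable set is empty and stays empty for the remaining 3 symbols.
Reachable ∩ accepting = {} — empty.

rejected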